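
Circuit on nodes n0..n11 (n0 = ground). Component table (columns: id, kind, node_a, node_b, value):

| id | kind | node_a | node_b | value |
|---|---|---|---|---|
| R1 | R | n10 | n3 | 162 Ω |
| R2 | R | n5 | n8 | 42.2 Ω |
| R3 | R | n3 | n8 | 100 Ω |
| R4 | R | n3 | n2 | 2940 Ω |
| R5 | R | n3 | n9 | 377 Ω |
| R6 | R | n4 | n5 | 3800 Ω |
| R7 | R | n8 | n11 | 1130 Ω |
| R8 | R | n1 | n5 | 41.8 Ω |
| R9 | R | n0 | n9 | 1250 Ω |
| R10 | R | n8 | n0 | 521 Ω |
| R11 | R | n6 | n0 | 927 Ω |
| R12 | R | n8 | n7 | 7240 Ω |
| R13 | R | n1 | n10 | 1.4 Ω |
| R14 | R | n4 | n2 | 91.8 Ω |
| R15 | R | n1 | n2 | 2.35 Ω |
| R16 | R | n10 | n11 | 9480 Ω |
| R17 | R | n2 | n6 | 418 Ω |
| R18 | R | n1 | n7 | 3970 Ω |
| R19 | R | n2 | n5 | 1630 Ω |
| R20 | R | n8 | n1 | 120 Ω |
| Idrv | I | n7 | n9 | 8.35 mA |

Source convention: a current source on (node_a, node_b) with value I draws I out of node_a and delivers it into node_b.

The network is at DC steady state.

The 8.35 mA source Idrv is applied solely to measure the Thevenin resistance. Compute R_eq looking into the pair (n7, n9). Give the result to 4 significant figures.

Apply KCL at each of the 11 non-ground nodes and solve the resulting linear system.
Node n1: branches {R8, R13, R15, R18, R20} → V_1 = -0.7304
Node n2: branches {R4, R14, R15, R17, R19} → V_2 = -0.7286
Node n3: branches {R1, R3, R4, R5} → V_3 = -0.2742
Node n4: branches {R6, R14} → V_4 = -0.7276
Node n5: branches {R2, R6, R8, R19} → V_5 = -0.6852
Node n6: branches {R11, R17} → V_6 = -0.5022
Node n7: branches {R12, R18, Idrv} → V_7 = -22.11
Node n8: branches {R2, R3, R7, R10, R12, R20} → V_8 = -0.6380
Node n9: branches {R5, R9, Idrv} → V_9 = 2.208
Node n10: branches {R1, R13, R16} → V_10 = -0.7264
Node n11: branches {R7, R16} → V_11 = -0.6474

R_eq = 2912. Ω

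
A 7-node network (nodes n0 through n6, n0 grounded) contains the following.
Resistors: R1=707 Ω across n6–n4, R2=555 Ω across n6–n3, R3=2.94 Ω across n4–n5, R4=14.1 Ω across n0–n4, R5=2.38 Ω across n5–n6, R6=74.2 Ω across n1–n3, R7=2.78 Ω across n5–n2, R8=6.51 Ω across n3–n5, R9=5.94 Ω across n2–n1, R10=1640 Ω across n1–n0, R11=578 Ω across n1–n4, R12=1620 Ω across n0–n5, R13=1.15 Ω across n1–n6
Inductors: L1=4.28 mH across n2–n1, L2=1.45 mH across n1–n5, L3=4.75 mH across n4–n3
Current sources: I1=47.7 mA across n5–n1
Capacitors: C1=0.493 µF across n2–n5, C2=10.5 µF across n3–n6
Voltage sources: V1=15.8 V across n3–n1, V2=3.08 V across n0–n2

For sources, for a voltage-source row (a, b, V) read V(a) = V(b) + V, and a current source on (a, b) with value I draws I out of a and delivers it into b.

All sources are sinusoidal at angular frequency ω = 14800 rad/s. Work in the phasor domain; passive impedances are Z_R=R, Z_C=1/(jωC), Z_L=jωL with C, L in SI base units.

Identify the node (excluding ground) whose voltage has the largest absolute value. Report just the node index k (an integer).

Apply KCL at each of the 6 non-ground nodes and solve the resulting linear system.
Node n1: branches {L1, L2, R6, I1, R9, R10, R11, R13, V1} → V_1 = -5.855-1.061j
Node n2: branches {L1, R7, R9, C1, V2} → V_2 = -3.080+0.000j
Node n3: branches {R2, L3, R6, R8, C2, V1} → V_3 = 9.945-1.061j
Node n4: branches {R1, L3, R3, R4, R11} → V_4 = -1.274-0.08977j
Node n5: branches {L2, R3, R5, R7, I1, R8, R12, C1} → V_5 = -1.464+0.3607j
Node n6: branches {R1, R2, R5, R13, C2} → V_6 = -4.142+1.095j
Source currents: i(V1)=-2.312-1.807j, i(V2)=-0.09482-0.006791j

3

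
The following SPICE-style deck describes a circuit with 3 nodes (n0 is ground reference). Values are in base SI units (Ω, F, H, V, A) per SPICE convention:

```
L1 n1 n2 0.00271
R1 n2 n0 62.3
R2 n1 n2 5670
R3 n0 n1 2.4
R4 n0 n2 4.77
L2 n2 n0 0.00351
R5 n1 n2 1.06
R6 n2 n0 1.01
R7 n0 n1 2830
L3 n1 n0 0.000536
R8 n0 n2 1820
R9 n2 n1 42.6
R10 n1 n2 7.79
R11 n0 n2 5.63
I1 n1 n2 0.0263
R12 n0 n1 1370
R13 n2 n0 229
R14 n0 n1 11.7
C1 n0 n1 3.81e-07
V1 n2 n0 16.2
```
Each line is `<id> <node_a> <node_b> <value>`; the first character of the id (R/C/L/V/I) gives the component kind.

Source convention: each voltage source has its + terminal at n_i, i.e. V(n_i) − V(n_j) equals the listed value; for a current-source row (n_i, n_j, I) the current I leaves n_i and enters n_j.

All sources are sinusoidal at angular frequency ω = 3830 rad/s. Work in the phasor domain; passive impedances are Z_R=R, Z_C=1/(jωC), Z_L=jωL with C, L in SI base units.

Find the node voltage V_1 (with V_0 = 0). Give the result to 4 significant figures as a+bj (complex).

10.10+2.701j V

MNA unknowns: 2 node voltages V₁..V_2 plus 1 source current (V1)
L1: Y=0.000-0.09635j on G[1,2]
R1: Y=0.01605+0.000j on G[2,0]
R2: Y=0.0001764+0.000j on G[1,2]
R3: Y=0.4167+0.000j on G[0,1]
R4: Y=0.2096+0.000j on G[0,2]
L2: Y=0.000-0.07439j on G[2,0]
R5: Y=0.9434+0.000j on G[1,2]
R6: Y=0.9901+0.000j on G[2,0]
R7: Y=0.0003534+0.000j on G[0,1]
L3: Y=0.000-0.4871j on G[1,0]
R8: Y=0.0005495+0.000j on G[0,2]
R9: Y=0.02347+0.000j on G[2,1]
R10: Y=0.1284+0.000j on G[1,2]
R11: Y=0.1776+0.000j on G[0,2]
I1: z[1]−=0.0263, z[2]+=0.0263
R12: Y=0.0007299+0.000j on G[0,1]
R13: Y=0.004367+0.000j on G[2,0]
R14: Y=0.08547+0.000j on G[0,1]
C1: Y=0.000+0.001459j on G[0,1]
V1: row V2−V0=16.2, i_V1 at 2,0
solve → V1=10.10+2.701j, V2=16.20+0.000j
aux → i_V1=-29.05+4.751j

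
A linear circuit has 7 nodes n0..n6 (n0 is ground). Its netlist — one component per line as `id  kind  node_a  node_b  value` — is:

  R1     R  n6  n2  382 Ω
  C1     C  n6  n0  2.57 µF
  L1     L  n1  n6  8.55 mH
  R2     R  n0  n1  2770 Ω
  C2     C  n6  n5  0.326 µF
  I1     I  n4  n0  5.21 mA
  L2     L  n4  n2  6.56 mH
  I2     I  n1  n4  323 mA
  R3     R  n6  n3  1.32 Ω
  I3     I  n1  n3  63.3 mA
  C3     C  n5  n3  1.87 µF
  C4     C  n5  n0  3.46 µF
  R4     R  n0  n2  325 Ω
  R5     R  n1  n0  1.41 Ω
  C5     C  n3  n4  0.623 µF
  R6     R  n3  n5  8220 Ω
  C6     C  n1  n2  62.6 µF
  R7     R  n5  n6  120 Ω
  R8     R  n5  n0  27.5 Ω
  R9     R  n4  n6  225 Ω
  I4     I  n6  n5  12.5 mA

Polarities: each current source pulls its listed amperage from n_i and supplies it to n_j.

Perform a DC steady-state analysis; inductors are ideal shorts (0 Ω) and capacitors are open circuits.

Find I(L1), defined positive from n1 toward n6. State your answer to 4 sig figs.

Apply KCL at each of the 6 non-ground nodes and solve the resulting linear system.
Node n1: branches {L1, R2, I2, I3, R5, C6} → V_1 = -0.1556
Node n2: branches {R1, L2, R4, C6} → V_2 = 31.23
Node n3: branches {R3, I3, C3, C5, R6} → V_3 = -0.07198
Node n4: branches {I1, L2, I2, C5, R9} → V_4 = 31.23
Node n5: branches {C2, C3, C4, R6, R7, R8, I4} → V_5 = 0.2498
Node n6: branches {R1, C1, L1, C2, R3, R7, R9, I4} → V_6 = -0.1556
Source currents: i(L1)=-0.2759, i(L2)=0.1783

-0.2759 A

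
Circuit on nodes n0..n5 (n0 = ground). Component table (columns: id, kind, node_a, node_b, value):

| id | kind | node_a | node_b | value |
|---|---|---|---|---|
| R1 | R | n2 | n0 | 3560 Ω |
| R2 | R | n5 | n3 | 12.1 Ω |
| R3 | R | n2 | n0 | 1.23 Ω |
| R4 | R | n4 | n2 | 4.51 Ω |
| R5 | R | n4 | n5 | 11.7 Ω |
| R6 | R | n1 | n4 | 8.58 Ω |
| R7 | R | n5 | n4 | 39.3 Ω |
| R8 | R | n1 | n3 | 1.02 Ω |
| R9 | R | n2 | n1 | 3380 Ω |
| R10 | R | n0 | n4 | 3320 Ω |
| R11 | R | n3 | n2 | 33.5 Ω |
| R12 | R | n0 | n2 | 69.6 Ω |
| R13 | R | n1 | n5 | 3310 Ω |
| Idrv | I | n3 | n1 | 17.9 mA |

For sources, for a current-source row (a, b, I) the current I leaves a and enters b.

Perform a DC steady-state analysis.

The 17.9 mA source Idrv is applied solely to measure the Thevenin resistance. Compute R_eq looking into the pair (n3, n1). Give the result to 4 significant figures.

R_eq = 0.9749 Ω

MNA unknowns: 5 node voltages V₁..V_5
R1: Y=0.0002809 on G[2,0]
R2: Y=0.08264 on G[5,3]
R3: Y=0.8130 on G[2,0]
R4: Y=0.2217 on G[4,2]
R5: Y=0.08547 on G[4,5]
R6: Y=0.1166 on G[1,4]
R7: Y=0.02545 on G[5,4]
R8: Y=0.9804 on G[1,3]
R9: Y=0.0002959 on G[2,1]
R10: Y=0.0003012 on G[0,4]
R11: Y=0.02985 on G[3,2]
R12: Y=0.01437 on G[0,2]
R13: Y=0.0003021 on G[1,5]
Idrv: z[3]−=0.0179, z[1]+=0.0179
solve → V1=0.007997, V2=-4.585e-07, V3=-0.009454, V4=0.001260, V5=-0.003297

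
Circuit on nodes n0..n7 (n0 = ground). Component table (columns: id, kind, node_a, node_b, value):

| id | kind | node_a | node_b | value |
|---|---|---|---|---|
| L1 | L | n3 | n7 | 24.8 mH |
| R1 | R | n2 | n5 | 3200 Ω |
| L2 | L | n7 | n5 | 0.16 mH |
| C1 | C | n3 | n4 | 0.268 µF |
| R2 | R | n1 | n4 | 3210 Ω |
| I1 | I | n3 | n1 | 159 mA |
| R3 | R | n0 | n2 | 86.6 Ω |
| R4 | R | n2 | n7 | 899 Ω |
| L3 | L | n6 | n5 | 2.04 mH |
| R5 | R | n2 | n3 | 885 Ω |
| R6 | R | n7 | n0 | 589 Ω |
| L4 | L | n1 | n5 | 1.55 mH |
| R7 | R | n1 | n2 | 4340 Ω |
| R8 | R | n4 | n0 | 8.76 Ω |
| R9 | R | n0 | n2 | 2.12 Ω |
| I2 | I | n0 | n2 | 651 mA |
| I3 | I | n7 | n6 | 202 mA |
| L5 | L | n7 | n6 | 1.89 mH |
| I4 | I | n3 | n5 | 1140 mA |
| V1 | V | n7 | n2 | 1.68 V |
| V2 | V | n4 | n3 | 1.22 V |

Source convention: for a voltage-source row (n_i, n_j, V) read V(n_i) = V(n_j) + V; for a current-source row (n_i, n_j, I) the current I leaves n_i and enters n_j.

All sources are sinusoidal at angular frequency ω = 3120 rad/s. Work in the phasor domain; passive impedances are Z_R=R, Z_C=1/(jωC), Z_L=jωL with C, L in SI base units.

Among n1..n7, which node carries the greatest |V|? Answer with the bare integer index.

3

Apply KCL at each of the 7 non-ground nodes and solve the resulting linear system.
Node n1: branches {R2, I1, L4, R7} → V_1 = 5.591+1.873j
Node n2: branches {R1, R3, R4, R5, R7, R9, I2, V1} → V_2 = 3.902+0.4636j
Node n3: branches {L1, C1, I1, R5, I4, V2} → V_3 = -12.12-1.970j
Node n4: branches {C1, R2, R8, V2} → V_4 = -10.90-1.970j
Node n5: branches {R1, L2, L3, L4, I4} → V_5 = 5.583+1.130j
Node n6: branches {L3, I3, L5} → V_6 = 5.583+1.403j
Node n7: branches {L1, L2, R4, R6, I3, L5, V1} → V_7 = 5.582+0.4636j
Source currents: i(V1)=1.250+0.2263j, i(V2)=1.249+0.2250j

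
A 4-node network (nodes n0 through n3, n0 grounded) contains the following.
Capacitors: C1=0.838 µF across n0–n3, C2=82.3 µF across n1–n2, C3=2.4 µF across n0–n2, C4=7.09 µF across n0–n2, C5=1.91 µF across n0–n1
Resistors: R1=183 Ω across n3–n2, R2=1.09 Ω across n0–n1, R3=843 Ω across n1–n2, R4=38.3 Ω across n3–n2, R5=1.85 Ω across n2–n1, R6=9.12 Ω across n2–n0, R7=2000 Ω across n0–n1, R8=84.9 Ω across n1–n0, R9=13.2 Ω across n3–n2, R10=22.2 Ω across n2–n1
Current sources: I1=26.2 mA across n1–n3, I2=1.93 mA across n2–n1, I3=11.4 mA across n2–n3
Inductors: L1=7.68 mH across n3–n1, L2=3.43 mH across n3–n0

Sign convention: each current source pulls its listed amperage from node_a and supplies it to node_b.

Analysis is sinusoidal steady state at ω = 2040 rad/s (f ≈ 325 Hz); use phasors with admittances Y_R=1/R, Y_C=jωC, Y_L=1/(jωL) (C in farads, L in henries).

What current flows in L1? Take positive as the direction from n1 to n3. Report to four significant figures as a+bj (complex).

Element admittances at ω=2040 rad/s:
  Y(C1) = 0.000+0.001710j S between n0,n3
  Y(C2) = 0.000+0.1679j S between n1,n2
  Y(C3) = 0.000+0.004896j S between n0,n2
  Y(R1) = 0.005464+0.000j S between n3,n2
  Y(R2) = 0.9174+0.000j S between n0,n1
  Y(R3) = 0.001186+0.000j S between n1,n2
  Y(R4) = 0.02611+0.000j S between n3,n2
  Y(R5) = 0.5405+0.000j S between n2,n1
  Y(C4) = 0.000+0.01446j S between n0,n2
  Y(C5) = 0.000+0.003896j S between n0,n1
  I1: injects 0.0262 A into n3 (from n1)
  I2: injects 0.00193 A into n1 (from n2)
  Y(R6) = 0.1096+0.000j S between n2,n0
  Y(R7) = 0.0005000+0.000j S between n0,n1
  Y(R8) = 0.01178+0.000j S between n1,n0
  Y(L1) = 0.000-0.06383j S between n3,n1
  Y(L2) = 0.000-0.1429j S between n3,n0
  Y(R9) = 0.07576+0.000j S between n3,n2
  Y(R10) = 0.04505+0.000j S between n2,n1
  I3: injects 0.0114 A into n3 (from n2)
Assemble and solve the 3×3 MNA system:
  V(n1)=-0.01936+0.006316j  V(n2)=-0.01870+0.02435j  V(n3)=0.05740+0.1455j

-0.008885+0.004899j A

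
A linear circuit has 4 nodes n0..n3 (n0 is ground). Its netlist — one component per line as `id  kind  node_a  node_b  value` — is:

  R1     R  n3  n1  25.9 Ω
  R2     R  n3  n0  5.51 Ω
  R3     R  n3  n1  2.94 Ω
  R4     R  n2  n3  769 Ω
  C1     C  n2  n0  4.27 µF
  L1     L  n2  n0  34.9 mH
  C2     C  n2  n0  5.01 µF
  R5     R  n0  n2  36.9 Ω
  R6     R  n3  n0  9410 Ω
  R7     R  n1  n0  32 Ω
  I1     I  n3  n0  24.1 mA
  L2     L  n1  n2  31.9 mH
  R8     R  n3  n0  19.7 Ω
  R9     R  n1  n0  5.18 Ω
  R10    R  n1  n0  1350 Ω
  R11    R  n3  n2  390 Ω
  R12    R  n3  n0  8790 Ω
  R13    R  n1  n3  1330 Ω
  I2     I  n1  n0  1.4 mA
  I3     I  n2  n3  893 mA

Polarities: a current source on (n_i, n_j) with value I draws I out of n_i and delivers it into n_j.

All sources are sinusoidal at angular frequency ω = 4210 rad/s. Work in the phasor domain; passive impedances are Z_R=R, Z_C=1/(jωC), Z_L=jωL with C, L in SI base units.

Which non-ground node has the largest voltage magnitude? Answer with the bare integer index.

Apply KCL at each of the 3 non-ground nodes and solve the resulting linear system.
Node n1: branches {R1, R3, R7, L2, R9, R10, R13, I2} → V_1 = 1.594+0.4710j
Node n2: branches {R4, C1, L1, C2, R5, L2, R11, I3} → V_2 = -17.48+13.67j
Node n3: branches {R1, R2, R3, R4, R6, I1, R8, R11, R12, R13, I3} → V_3 = 2.283+0.3761j

2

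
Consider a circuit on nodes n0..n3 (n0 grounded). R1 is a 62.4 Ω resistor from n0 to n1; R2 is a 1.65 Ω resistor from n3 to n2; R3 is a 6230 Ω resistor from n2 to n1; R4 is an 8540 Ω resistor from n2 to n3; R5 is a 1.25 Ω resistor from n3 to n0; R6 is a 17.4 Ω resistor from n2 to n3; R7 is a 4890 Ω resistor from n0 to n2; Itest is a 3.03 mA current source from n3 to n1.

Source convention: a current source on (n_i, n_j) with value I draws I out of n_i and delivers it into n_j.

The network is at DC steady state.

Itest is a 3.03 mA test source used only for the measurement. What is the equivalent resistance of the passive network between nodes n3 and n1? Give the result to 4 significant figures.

Element admittances at DC:
  Y(R1) = 0.01603 S between n0,n1
  Y(R2) = 0.6061 S between n3,n2
  Y(R3) = 0.0001605 S between n2,n1
  Y(R4) = 0.0001171 S between n2,n3
  Y(R5) = 0.8000 S between n3,n0
  Y(R6) = 0.05747 S between n2,n3
  Y(R7) = 0.0002045 S between n0,n2
  Itest: injects 0.00303 A into n1 (from n3)
Assemble and solve the 3×3 MNA system:
  V(n1)=0.1872  V(n2)=-0.003701  V(n3)=-0.003748

R_eq = 63.01 Ω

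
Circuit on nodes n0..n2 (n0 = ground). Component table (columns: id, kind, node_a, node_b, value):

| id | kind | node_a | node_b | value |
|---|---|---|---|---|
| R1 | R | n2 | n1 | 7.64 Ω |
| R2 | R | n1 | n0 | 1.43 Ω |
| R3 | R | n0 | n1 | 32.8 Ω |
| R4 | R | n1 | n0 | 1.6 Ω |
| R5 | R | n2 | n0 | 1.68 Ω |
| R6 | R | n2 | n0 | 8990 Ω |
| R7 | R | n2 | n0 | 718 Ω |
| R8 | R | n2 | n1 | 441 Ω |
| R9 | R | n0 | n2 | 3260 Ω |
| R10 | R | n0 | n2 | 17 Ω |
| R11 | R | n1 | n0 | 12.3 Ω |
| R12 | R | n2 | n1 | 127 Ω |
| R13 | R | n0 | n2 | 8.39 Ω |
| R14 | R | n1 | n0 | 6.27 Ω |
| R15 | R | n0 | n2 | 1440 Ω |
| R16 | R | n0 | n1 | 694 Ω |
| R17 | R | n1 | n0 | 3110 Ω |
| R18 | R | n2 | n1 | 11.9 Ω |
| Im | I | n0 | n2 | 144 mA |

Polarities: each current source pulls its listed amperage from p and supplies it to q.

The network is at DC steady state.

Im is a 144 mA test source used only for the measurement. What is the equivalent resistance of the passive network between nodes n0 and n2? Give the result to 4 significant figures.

R_eq = 1.028 Ω

Element admittances at DC:
  Y(R1) = 0.1309 S between n2,n1
  Y(R2) = 0.6993 S between n1,n0
  Y(R3) = 0.03049 S between n0,n1
  Y(R4) = 0.6250 S between n1,n0
  Y(R5) = 0.5952 S between n2,n0
  Y(R6) = 0.0001112 S between n2,n0
  Y(R7) = 0.001393 S between n2,n0
  Y(R8) = 0.002268 S between n2,n1
  Y(R9) = 0.0003067 S between n0,n2
  Y(R10) = 0.05882 S between n0,n2
  Y(R11) = 0.08130 S between n1,n0
  Y(R12) = 0.007874 S between n2,n1
  Y(R13) = 0.1192 S between n0,n2
  Y(R14) = 0.1595 S between n1,n0
  Y(R15) = 0.0006944 S between n0,n2
  Y(R16) = 0.001441 S between n0,n1
  Y(R17) = 0.0003215 S between n1,n0
  Y(R18) = 0.08403 S between n2,n1
  Im: injects 0.144 A into n2 (from n0)
Assemble and solve the 2×2 MNA system:
  V(n1)=0.01828  V(n2)=0.1480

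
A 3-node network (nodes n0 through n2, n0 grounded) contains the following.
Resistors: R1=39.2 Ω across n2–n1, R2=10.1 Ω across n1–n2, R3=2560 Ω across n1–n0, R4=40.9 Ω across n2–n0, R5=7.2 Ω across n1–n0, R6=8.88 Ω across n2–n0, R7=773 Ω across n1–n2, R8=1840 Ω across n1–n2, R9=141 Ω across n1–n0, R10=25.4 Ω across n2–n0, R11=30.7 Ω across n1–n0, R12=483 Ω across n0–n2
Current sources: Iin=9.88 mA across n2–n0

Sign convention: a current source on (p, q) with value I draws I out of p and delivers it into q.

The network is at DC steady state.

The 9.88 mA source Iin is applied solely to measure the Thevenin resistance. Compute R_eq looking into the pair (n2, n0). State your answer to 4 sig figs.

R_eq = 3.959 Ω

Apply KCL at each of the 2 non-ground nodes and solve the resulting linear system.
Node n1: branches {R1, R2, R3, R5, R7, R8, R9, R11} → V_1 = -0.01619
Node n2: branches {R1, R2, R4, R6, R7, R8, R10, R12, Iin} → V_2 = -0.03912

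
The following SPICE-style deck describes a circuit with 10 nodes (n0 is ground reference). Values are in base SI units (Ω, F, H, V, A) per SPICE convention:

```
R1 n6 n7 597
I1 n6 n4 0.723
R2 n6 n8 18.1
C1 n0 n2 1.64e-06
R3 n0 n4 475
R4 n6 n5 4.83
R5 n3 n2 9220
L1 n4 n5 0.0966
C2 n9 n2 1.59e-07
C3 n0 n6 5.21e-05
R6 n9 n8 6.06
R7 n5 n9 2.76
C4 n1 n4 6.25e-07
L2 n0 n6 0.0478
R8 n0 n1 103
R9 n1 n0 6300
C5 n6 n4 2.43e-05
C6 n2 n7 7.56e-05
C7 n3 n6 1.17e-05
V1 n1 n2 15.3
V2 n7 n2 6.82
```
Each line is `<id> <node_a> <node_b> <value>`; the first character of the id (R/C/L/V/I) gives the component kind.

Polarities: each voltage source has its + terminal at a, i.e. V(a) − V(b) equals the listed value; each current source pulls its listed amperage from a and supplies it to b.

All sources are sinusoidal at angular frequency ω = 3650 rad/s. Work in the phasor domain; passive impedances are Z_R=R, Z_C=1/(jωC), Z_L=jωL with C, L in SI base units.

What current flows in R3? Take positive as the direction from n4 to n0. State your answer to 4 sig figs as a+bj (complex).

0.001079-0.01661j A

Apply KCL at each of the 9 non-ground nodes and solve the resulting linear system.
Node n1: branches {C4, R8, R9, V1} → V_1 = 6.073+4.146j
Node n2: branches {C1, R5, C2, C6, V1, V2} → V_2 = -9.227+4.146j
Node n3: branches {R5, C7} → V_3 = 0.1777+0.2201j
Node n4: branches {I1, R3, L1, C4, C5} → V_4 = 0.5124-7.891j
Node n5: branches {R4, L1, R7} → V_5 = 0.06563+0.1712j
Node n6: branches {R1, I1, R2, R4, C3, L2, C5, C7} → V_6 = 0.1678+0.1962j
Node n7: branches {R1, C6, V2} → V_7 = -2.407+4.146j
Node n8: branches {R2, R6} → V_8 = 0.09480+0.1694j
Node n9: branches {C2, R6, R7} → V_9 = 0.07037+0.1604j
Source currents: i(V1)=-0.03246-0.05359j, i(V2)=0.004314-1.889j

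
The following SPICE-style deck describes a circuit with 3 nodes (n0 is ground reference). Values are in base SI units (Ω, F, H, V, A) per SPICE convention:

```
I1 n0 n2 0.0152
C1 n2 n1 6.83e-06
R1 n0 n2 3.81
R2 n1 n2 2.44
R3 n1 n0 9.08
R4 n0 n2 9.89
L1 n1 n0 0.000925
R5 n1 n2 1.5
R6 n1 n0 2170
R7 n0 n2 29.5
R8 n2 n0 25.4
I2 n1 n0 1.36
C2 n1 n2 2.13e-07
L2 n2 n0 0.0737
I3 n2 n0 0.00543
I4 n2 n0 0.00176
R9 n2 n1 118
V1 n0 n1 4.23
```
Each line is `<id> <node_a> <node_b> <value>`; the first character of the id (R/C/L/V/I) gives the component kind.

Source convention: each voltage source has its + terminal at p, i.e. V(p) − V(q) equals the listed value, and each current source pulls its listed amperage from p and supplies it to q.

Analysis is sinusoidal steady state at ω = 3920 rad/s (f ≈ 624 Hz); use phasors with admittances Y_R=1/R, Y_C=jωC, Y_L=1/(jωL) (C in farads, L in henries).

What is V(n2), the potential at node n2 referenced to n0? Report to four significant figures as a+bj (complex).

MNA unknowns: 2 node voltages V₁..V_2 plus 1 source current (V1)
I1: z[0]−=0.0152, z[2]+=0.0152
C1: Y=0.000+0.02677j on G[2,1]
R1: Y=0.2625+0.000j on G[0,2]
R2: Y=0.4098+0.000j on G[1,2]
R3: Y=0.1101+0.000j on G[1,0]
R4: Y=0.1011+0.000j on G[0,2]
L1: Y=0.000-0.2758j on G[1,0]
R5: Y=0.6667+0.000j on G[1,2]
R6: Y=0.0004608+0.000j on G[1,0]
R7: Y=0.03390+0.000j on G[0,2]
R8: Y=0.03937+0.000j on G[2,0]
I2: z[1]−=1.36, z[0]+=1.36
C2: Y=0.000+0.0008350j on G[1,2]
L2: Y=0.000-0.003461j on G[2,0]
I3: z[2]−=0.00543, z[0]+=0.00543
I4: z[2]−=0.00176, z[0]+=0.00176
R9: Y=0.008475+0.000j on G[2,1]
V1: row V0−V1=4.23, i_V1 at 0,1
solve → V1=-4.230+0.000j, V2=-3.011-0.02896j
aux → i_V1=-0.4312+1.164j

-3.011-0.02896j V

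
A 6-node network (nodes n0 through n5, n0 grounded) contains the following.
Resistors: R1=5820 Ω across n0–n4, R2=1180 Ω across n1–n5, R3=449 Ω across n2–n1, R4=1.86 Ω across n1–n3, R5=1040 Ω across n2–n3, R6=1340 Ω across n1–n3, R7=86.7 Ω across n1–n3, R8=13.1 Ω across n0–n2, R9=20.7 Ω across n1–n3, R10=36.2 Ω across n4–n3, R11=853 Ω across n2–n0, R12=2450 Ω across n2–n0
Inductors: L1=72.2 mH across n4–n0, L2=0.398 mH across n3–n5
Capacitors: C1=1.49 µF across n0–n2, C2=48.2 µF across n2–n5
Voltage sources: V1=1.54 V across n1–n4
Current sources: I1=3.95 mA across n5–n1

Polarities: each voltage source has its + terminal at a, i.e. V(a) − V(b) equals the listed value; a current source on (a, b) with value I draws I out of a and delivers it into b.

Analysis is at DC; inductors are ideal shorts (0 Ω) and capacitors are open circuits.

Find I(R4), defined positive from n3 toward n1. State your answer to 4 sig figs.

MNA unknowns: 5 node voltages V₁..V_5 plus 3 source currents (L1, L2, V1)
R1: Y=0.0001718 on G[0,4]
R2: Y=0.0008475 on G[1,5]
R3: Y=0.002227 on G[2,1]
L1: row V4−V0=0, i_L1 at 4,0
L2: row V3−V5=0, i_L2 at 3,5
C1: Y=0.000 on G[0,2]
R4: Y=0.5376 on G[1,3]
R5: Y=0.0009615 on G[2,3]
R6: Y=0.0007463 on G[1,3]
R7: Y=0.01153 on G[1,3]
C2: Y=0.000 on G[2,5]
R8: Y=0.07634 on G[0,2]
R9: Y=0.04831 on G[1,3]
R10: Y=0.02762 on G[4,3]
R11: Y=0.001172 on G[2,0]
R12: Y=0.0004082 on G[2,0]
V1: row V1−V4=1.54, i_V1 at 1,4
I1: z[5]−=0.00395, z[1]+=0.00395
solve → V1=1.540, V2=0.05964, V3=1.464, V4=0.000, V5=1.464
aux → i_L1=-0.004647, i_L2=0.003885, i_V1=-0.04508

-0.04104 A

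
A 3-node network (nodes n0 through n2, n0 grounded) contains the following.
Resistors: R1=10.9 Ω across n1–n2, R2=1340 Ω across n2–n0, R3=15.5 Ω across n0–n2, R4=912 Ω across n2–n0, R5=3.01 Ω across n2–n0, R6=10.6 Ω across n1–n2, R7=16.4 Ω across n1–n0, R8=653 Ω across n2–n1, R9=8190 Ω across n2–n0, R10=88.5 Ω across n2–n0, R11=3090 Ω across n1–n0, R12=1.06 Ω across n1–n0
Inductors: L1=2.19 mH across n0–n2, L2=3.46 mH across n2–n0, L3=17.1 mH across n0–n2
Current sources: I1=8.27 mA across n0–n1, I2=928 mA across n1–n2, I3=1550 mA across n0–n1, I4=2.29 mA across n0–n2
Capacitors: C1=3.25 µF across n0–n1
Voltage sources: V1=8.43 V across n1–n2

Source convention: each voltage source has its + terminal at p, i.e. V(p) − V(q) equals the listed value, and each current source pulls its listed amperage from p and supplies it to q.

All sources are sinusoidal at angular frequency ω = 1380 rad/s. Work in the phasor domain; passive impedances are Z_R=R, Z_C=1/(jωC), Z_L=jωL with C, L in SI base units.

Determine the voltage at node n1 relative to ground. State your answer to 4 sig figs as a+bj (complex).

4.255-1.733j V

Apply KCL at each of the 2 non-ground nodes and solve the resulting linear system.
Node n1: branches {R1, R6, I1, I2, R7, R8, I3, R11, C1, R12, V1} → V_1 = 4.255-1.733j
Node n2: branches {R1, R2, R3, R4, L1, R5, R6, L2, L3, I2, R8, R9, I4, R10, V1} → V_2 = -4.175-1.733j
Source currents: i(V1)=-5.234+1.722j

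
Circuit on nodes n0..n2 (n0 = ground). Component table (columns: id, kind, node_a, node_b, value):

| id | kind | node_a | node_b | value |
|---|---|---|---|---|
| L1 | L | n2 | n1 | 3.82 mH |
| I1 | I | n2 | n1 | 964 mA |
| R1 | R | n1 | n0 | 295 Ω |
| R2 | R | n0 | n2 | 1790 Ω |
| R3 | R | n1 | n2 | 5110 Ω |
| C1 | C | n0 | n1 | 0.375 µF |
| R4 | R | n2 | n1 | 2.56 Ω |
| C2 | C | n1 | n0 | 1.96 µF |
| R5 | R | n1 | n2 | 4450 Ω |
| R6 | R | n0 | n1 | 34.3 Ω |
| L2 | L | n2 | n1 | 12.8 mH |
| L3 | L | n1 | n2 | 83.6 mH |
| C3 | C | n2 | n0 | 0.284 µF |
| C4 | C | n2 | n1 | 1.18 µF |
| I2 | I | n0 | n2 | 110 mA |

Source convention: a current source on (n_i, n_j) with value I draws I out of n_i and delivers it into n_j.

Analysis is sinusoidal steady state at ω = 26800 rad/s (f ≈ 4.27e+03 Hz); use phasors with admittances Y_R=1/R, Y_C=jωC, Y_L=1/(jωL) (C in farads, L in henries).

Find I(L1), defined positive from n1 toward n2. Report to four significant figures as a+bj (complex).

Apply KCL at each of the 2 non-ground nodes and solve the resulting linear system.
Node n1: branches {L1, I1, R1, R3, C1, R4, C2, R5, R6, L2, L3, C4} → V_1 = 0.8109-1.217j
Node n2: branches {L1, I1, R2, R3, R4, R5, L2, L3, C3, C4, I2} → V_2 = -1.386-1.084j

-0.001293-0.02146j A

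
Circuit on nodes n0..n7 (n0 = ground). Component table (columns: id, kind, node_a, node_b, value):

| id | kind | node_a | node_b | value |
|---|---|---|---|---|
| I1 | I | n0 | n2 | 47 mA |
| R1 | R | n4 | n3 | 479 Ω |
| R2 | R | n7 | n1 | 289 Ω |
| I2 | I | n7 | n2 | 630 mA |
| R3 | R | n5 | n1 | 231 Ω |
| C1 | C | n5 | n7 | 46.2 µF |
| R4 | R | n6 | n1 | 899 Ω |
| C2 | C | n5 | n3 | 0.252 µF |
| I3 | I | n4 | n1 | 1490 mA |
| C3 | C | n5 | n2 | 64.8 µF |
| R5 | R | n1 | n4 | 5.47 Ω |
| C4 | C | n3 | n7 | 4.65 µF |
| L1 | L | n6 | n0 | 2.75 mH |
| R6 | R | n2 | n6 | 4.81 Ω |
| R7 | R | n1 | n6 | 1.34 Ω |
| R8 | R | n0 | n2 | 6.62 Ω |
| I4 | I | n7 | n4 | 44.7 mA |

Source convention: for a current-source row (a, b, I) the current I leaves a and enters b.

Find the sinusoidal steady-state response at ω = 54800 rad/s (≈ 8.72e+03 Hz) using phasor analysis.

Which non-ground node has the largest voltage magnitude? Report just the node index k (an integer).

4

Element admittances at ω=54800 rad/s:
  I1: injects 0.047 A into n2 (from n0)
  Y(R1) = 0.002088+0.000j S between n4,n3
  Y(R2) = 0.003460+0.000j S between n7,n1
  I2: injects 0.63 A into n2 (from n7)
  Y(R3) = 0.004329+0.000j S between n5,n1
  Y(C1) = 0.000+2.532j S between n5,n7
  Y(R4) = 0.001112+0.000j S between n6,n1
  Y(C2) = 0.000+0.01381j S between n5,n3
  I3: injects 1.49 A into n1 (from n4)
  Y(C3) = 0.000+3.551j S between n5,n2
  Y(R5) = 0.1828+0.000j S between n1,n4
  Y(C4) = 0.000+0.2548j S between n3,n7
  Y(L1) = 0.000-0.006636j S between n6,n0
  Y(R6) = 0.2079+0.000j S between n2,n6
  Y(R7) = 0.7463+0.000j S between n1,n6
  Y(R8) = 0.1511+0.000j S between n0,n2
  I4: injects 0.0447 A into n4 (from n7)
Assemble and solve the 7×7 MNA system:
  V(n1)=0.6603+0.06343j  V(n2)=0.3085+0.02563j  V(n3)=0.3032+0.5338j  V(n4)=-7.160+0.06874j  V(n5)=0.3077+0.2192j  V(n6)=0.5834+0.05925j  V(n7)=0.3067+0.4897j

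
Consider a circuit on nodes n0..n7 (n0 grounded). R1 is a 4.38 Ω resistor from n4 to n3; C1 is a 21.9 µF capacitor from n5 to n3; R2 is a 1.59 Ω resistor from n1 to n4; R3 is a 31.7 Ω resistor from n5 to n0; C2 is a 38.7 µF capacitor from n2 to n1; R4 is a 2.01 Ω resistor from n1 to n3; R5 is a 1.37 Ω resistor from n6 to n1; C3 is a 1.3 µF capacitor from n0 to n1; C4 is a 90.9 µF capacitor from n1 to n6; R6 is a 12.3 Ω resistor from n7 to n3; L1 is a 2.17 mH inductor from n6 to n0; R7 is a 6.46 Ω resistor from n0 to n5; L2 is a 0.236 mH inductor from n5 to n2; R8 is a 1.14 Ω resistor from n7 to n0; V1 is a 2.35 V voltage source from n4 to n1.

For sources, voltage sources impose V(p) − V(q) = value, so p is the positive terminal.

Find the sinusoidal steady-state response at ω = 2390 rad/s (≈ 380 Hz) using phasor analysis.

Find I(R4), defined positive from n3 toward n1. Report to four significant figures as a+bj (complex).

0.3396-0.0006261j A

MNA unknowns: 7 node voltages V₁..V_7 plus 1 source current (V1)
R1: Y=0.2283+0.000j on G[4,3]
C1: Y=0.000+0.05234j on G[5,3]
R2: Y=0.6289+0.000j on G[1,4]
R3: Y=0.03155+0.000j on G[5,0]
C2: Y=0.000+0.09249j on G[2,1]
R4: Y=0.4975+0.000j on G[1,3]
R5: Y=0.7299+0.000j on G[6,1]
C3: Y=0.000+0.003107j on G[0,1]
C4: Y=0.000+0.2173j on G[1,6]
R6: Y=0.08130+0.000j on G[7,3]
L1: Y=0.000-0.1928j on G[6,0]
R7: Y=0.1548+0.000j on G[0,5]
L2: Y=0.000-1.773j on G[5,2]
R8: Y=0.8772+0.000j on G[7,0]
V1: row V4−V1=2.35, i_V1 at 4,1
solve → V1=-0.2301-0.2250j, V2=0.1322-0.07689j, V3=0.4525-0.2263j, V4=2.120-0.2250j, V5=0.1133-0.08461j, V6=-0.1728-0.2877j, V7=0.03838-0.01919j
aux → i_V1=-1.859-0.0002873j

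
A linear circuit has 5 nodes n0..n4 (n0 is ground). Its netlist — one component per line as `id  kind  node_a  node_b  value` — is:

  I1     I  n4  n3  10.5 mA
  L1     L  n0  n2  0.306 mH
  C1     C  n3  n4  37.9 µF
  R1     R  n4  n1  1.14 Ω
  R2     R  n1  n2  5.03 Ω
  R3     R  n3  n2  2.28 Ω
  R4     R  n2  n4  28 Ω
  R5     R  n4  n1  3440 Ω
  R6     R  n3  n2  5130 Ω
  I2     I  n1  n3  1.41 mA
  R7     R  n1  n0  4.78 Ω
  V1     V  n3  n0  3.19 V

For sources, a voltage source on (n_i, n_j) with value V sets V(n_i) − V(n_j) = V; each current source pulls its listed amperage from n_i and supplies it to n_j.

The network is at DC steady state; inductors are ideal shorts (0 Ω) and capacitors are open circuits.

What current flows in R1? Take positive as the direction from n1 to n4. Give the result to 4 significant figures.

MNA unknowns: 4 node voltages V₁..V_4 plus 2 source currents (L1, V1)
I1: z[4]−=0.0105, z[3]+=0.0105
L1: row V0−V2=0, i_L1 at 0,2
C1: Y=0.000 on G[3,4]
R1: Y=0.8772 on G[4,1]
R2: Y=0.1988 on G[1,2]
R3: Y=0.4386 on G[3,2]
R4: Y=0.03571 on G[2,4]
R5: Y=0.0002907 on G[4,1]
R6: Y=0.0001949 on G[3,2]
I2: z[1]−=0.00141, z[3]+=0.00141
R7: Y=0.2092 on G[1,0]
V1: row V3−V0=3.19, i_V1 at 3,0
solve → V1=-0.02600, V2=0.000, V3=3.190, V4=-0.03648
aux → i_L1=-1.393, i_V1=-1.388

0.009194 A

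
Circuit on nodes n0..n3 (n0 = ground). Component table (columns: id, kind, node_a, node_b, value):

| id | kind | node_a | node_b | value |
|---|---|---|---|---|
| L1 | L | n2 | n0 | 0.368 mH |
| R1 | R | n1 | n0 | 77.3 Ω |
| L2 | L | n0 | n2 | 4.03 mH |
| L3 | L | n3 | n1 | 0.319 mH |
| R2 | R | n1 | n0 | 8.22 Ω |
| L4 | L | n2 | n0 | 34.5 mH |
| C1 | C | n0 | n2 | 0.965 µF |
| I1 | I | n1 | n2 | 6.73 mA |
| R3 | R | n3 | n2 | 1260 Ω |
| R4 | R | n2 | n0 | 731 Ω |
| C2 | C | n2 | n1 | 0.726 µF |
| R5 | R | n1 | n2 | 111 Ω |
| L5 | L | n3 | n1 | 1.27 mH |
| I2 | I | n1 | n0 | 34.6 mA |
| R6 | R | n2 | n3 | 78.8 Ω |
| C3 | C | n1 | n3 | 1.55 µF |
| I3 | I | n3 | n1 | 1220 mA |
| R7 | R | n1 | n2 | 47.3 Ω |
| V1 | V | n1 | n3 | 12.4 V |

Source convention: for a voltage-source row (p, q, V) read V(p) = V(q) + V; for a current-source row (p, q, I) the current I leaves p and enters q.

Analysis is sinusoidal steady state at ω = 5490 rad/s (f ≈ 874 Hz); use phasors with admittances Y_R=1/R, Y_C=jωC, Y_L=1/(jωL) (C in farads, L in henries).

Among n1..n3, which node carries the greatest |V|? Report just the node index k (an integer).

Apply KCL at each of the 3 non-ground nodes and solve the resulting linear system.
Node n1: branches {R1, L3, R2, I1, C2, R5, L5, I2, C3, I3, R7, V1} → V_1 = 0.7052-0.07489j
Node n2: branches {L1, L2, L4, C1, I1, R3, R4, C2, R5, R6, R7} → V_2 = -0.01927-0.2397j
Node n3: branches {L3, R3, L5, R6, C3, I3, V1} → V_3 = -11.69-0.07489j
Source currents: i(V1)=1.063+8.756j

3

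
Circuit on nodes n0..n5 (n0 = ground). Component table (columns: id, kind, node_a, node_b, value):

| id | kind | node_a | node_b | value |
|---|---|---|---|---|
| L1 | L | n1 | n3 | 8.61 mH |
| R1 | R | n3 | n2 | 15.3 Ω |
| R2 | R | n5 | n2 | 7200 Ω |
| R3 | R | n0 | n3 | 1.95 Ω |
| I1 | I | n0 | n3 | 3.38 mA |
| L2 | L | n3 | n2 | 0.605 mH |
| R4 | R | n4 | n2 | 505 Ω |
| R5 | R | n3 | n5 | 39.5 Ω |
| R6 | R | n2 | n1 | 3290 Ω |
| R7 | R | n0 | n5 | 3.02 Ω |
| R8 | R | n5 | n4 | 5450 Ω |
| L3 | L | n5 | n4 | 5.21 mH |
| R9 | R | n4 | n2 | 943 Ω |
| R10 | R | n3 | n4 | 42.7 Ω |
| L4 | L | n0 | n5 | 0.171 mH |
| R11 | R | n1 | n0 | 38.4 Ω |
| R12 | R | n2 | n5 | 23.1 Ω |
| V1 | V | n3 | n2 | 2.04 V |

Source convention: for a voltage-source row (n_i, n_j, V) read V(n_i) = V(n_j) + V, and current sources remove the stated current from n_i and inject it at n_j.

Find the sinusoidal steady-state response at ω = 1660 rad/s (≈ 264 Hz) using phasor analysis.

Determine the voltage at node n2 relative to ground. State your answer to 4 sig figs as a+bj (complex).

-1.885-0.001618j V

Apply KCL at each of the 5 non-ground nodes and solve the resulting linear system.
Node n1: branches {L1, R6, R11} → V_1 = 0.1325-0.05971j
Node n2: branches {R1, R2, L2, R4, R6, R9, R12, V1} → V_2 = -1.885-0.001618j
Node n3: branches {L1, R1, R3, I1, L2, R5, R10, V1} → V_3 = 0.1550-0.001618j
Node n4: branches {R4, R8, L3, R9, R10} → V_4 = -0.01111-0.03794j
Node n5: branches {R2, R5, R7, R8, L3, L4, R12} → V_5 = -0.002775-0.02232j
Source currents: i(V1)=-0.2214+2.032j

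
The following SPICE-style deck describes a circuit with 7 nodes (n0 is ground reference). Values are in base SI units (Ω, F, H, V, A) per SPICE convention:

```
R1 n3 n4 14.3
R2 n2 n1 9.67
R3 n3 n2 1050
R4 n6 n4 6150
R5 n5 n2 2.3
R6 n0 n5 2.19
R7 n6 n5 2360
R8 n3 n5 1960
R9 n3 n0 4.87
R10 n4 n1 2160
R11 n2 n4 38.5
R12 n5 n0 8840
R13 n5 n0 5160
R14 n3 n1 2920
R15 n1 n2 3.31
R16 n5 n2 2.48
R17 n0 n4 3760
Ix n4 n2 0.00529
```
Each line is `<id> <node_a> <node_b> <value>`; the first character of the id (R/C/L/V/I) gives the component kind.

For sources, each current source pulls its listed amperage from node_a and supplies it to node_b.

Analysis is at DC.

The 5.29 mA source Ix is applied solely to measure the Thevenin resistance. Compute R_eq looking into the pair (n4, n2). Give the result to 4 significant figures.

R_eq = 14.03 Ω

MNA unknowns: 6 node voltages V₁..V_6
R1: Y=0.06993 on G[3,4]
R2: Y=0.1034 on G[2,1]
R3: Y=0.0009524 on G[3,2]
R4: Y=0.0001626 on G[6,4]
R5: Y=0.4348 on G[5,2]
R6: Y=0.4566 on G[0,5]
R7: Y=0.0004237 on G[6,5]
R8: Y=0.0005102 on G[3,5]
R9: Y=0.2053 on G[3,0]
R10: Y=0.0004630 on G[4,1]
R11: Y=0.02597 on G[2,4]
R12: Y=0.0001131 on G[5,0]
R13: Y=0.0001938 on G[5,0]
R14: Y=0.0003425 on G[3,1]
R15: Y=0.3021 on G[1,2]
R16: Y=0.4032 on G[5,2]
R17: Y=0.0002660 on G[0,4]
Ix: z[4]−=0.00529, z[2]+=0.00529
solve → V1=0.01099, V2=0.01109, V3=-0.01586, V4=-0.06310, V5=0.007165, V6=-0.01232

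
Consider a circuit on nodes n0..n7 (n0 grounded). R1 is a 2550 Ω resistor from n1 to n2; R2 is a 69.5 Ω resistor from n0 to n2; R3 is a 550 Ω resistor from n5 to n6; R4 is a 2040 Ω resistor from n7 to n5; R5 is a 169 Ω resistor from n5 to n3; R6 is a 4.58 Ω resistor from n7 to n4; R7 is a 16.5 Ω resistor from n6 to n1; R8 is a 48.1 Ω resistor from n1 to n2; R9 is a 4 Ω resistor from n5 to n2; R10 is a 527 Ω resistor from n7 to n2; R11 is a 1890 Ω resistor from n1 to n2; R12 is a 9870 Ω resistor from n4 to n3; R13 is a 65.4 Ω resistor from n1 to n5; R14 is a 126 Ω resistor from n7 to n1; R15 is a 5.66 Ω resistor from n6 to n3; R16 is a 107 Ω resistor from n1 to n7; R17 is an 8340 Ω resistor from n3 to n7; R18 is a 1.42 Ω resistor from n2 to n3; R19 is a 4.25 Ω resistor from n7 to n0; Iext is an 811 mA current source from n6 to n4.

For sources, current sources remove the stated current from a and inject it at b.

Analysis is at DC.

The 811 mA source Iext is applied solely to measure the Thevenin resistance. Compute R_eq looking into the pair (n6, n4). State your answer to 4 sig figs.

MNA unknowns: 7 node voltages V₁..V_7
R1: Y=0.0003922 on G[1,2]
R2: Y=0.01439 on G[0,2]
R3: Y=0.001818 on G[5,6]
R4: Y=0.0004902 on G[7,5]
R5: Y=0.005917 on G[5,3]
R6: Y=0.2183 on G[7,4]
R7: Y=0.06061 on G[6,1]
R8: Y=0.02079 on G[1,2]
R9: Y=0.2500 on G[5,2]
R10: Y=0.001898 on G[7,2]
R11: Y=0.0005291 on G[1,2]
R12: Y=0.0001013 on G[4,3]
R13: Y=0.01529 on G[1,5]
R14: Y=0.007937 on G[7,1]
R15: Y=0.1767 on G[6,3]
R16: Y=0.009346 on G[1,7]
R17: Y=0.0001199 on G[3,7]
R18: Y=0.7042 on G[2,3]
R19: Y=0.2353 on G[7,0]
Iext: z[6]−=0.811, z[4]+=0.811
solve → V1=-21.78, V2=-23.83, V3=-24.49, V4=5.158, V5=-23.71, V6=-27.19, V7=1.457

R_eq = 39.89 Ω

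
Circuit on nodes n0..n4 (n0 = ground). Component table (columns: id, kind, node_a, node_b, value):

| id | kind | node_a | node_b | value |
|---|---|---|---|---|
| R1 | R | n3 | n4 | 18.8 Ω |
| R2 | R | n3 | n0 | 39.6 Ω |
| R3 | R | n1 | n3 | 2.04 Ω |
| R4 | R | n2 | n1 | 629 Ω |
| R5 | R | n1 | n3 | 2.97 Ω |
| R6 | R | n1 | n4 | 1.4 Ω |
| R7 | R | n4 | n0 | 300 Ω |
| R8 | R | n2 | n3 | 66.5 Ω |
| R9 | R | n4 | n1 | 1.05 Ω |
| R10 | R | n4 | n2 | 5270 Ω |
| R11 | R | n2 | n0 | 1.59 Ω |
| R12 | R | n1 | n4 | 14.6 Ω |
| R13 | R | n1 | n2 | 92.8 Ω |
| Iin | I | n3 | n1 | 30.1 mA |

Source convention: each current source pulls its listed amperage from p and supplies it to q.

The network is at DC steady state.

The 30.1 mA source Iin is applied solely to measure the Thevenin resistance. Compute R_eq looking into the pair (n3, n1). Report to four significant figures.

Element admittances at DC:
  Y(R1) = 0.05319 S between n3,n4
  Y(R2) = 0.02525 S between n3,n0
  Y(R3) = 0.4902 S between n1,n3
  Y(R4) = 0.001590 S between n2,n1
  Y(R5) = 0.3367 S between n1,n3
  Y(R6) = 0.7143 S between n1,n4
  Y(R7) = 0.003333 S between n4,n0
  Y(R8) = 0.01504 S between n2,n3
  Y(R9) = 0.9524 S between n4,n1
  Y(R10) = 0.0001898 S between n4,n2
  Y(R11) = 0.6289 S between n2,n0
  Y(R12) = 0.06849 S between n1,n4
  Y(R13) = 0.01078 S between n1,n2
  Iin: injects 0.0301 A into n1 (from n3)
Assemble and solve the 4×4 MNA system:
  V(n1)=0.02445  V(n2)=0.0002525  V(n3)=-0.009378  V(n4)=0.02340

R_eq = 1.124 Ω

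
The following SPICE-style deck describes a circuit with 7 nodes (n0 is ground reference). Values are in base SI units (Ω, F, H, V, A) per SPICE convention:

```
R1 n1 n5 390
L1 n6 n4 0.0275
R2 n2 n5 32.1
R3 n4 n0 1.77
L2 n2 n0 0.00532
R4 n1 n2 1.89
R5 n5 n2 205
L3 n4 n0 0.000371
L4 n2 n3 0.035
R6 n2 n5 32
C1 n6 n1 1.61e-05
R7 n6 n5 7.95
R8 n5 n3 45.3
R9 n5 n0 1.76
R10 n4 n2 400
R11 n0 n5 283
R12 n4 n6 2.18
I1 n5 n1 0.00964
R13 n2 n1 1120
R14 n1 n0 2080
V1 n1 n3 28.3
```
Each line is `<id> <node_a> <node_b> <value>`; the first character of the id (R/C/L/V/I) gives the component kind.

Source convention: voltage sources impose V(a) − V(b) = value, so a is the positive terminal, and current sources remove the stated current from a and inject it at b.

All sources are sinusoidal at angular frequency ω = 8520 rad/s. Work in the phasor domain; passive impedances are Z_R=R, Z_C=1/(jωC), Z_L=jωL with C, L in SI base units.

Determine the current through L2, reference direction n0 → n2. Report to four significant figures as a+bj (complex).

0.04172+0.04968j A

MNA unknowns: 6 node voltages V₁..V_6 plus 1 source current (V1)
R1: Y=0.002564+0.000j on G[1,5]
L1: Y=0.000-0.004268j on G[6,4]
R2: Y=0.03115+0.000j on G[2,5]
R3: Y=0.5650+0.000j on G[4,0]
L2: Y=0.000-0.02206j on G[2,0]
R4: Y=0.5291+0.000j on G[1,2]
R5: Y=0.004878+0.000j on G[5,2]
L3: Y=0.000-0.3164j on G[4,0]
L4: Y=0.000-0.003353j on G[2,3]
R6: Y=0.03125+0.000j on G[2,5]
C1: Y=0.000+0.1372j on G[6,1]
R7: Y=0.1258+0.000j on G[6,5]
R8: Y=0.02208+0.000j on G[5,3]
R9: Y=0.5682+0.000j on G[5,0]
R10: Y=0.002500+0.000j on G[4,2]
R11: Y=0.003534+0.000j on G[0,5]
R12: Y=0.4587+0.000j on G[4,6]
I1: z[5]−=0.00964, z[1]+=0.00964
R13: Y=0.0008929+0.000j on G[2,1]
R14: Y=0.0004808+0.000j on G[1,0]
V1: row V1−V3=28.3, i_V1 at 1,3
solve → V1=2.522-2.396j, V2=2.252-1.891j, V3=-25.78-2.396j, V4=0.2675+0.3717j, V5=-0.3992-0.1304j, V6=0.8397+0.6626j
aux → i_V1=-0.5619+0.04398j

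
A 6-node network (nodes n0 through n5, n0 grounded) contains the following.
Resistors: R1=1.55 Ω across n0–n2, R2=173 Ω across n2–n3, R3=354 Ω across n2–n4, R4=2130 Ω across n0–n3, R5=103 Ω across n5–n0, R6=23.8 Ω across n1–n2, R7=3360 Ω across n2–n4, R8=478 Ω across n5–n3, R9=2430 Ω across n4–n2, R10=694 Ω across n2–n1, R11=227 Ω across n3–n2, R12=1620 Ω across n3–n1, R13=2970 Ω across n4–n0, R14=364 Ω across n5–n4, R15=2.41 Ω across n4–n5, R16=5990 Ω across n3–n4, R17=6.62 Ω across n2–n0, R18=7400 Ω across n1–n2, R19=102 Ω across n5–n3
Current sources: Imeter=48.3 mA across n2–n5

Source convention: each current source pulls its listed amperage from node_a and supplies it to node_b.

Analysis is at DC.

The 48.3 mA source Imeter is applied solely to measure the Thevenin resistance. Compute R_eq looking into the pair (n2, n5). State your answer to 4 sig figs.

R_eq = 51.99 Ω

MNA unknowns: 5 node voltages V₁..V_5
R1: Y=0.6452 on G[0,2]
R2: Y=0.005780 on G[2,3]
R3: Y=0.002825 on G[2,4]
R4: Y=0.0004695 on G[0,3]
R5: Y=0.009709 on G[5,0]
R6: Y=0.04202 on G[1,2]
R7: Y=0.0002976 on G[2,4]
R8: Y=0.002092 on G[5,3]
R9: Y=0.0004115 on G[4,2]
R10: Y=0.001441 on G[2,1]
R11: Y=0.004405 on G[3,2]
R12: Y=0.0006173 on G[3,1]
R13: Y=0.0003367 on G[4,0]
R14: Y=0.002747 on G[5,4]
R15: Y=0.4149 on G[4,5]
R16: Y=0.0001669 on G[3,4]
R17: Y=0.1511 on G[2,0]
R18: Y=0.0001351 on G[1,2]
R19: Y=0.009804 on G[5,3]
Imeter: z[2]−=0.0483, z[5]+=0.0483
solve → V1=-0.01388, V2=-0.03201, V3=1.267, V4=2.455, V5=2.479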